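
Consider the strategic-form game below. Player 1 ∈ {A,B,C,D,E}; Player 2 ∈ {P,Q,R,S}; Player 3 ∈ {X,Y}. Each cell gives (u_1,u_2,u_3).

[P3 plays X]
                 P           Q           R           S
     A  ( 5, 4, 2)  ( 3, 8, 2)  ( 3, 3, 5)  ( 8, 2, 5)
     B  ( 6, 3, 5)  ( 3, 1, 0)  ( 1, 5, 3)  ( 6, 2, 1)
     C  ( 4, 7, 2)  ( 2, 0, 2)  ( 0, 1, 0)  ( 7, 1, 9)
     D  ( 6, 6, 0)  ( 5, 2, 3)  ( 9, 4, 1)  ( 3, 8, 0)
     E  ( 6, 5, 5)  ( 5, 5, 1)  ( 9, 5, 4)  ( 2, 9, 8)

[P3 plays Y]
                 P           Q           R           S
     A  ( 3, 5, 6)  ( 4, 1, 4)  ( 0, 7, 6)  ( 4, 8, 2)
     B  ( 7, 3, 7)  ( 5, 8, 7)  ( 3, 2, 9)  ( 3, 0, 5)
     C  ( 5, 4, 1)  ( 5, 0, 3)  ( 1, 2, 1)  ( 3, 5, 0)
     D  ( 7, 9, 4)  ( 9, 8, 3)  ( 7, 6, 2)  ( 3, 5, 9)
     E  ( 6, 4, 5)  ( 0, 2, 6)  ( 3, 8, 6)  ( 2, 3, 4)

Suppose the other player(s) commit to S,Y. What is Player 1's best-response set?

u_1(A vs S,Y) = 4
u_1(B vs S,Y) = 3
u_1(C vs S,Y) = 3
u_1(D vs S,Y) = 3
u_1(E vs S,Y) = 2
max payoff 4 at {A}

P1 best: {A}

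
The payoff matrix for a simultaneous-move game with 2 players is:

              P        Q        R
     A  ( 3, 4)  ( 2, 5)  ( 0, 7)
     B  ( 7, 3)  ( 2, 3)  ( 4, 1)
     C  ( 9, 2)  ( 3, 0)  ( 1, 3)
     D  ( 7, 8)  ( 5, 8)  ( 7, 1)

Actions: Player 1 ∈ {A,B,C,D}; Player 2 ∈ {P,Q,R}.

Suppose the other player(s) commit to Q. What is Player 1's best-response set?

u_1(A vs Q) = 2
u_1(B vs Q) = 2
u_1(C vs Q) = 3
u_1(D vs Q) = 5
max payoff 5 at {D}

P1 best: {D}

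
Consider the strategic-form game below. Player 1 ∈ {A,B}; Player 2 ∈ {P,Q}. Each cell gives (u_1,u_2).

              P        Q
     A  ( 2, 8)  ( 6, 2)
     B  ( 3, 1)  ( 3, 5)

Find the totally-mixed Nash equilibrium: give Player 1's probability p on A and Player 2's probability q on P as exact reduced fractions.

P1 mixes 2/5 on A; P2 mixes 3/4 on P

P1 indiff ⇒ q·2+(1-q)·6 = q·3+(1-q)·3 ⇒ q(-1) = (1-q)(-3) ⇒ q = 3/4
P2 indiff ⇒ p·8+(1-p)·1 = p·2+(1-p)·5 ⇒ p(6) = (1-p)(4) ⇒ p = 2/5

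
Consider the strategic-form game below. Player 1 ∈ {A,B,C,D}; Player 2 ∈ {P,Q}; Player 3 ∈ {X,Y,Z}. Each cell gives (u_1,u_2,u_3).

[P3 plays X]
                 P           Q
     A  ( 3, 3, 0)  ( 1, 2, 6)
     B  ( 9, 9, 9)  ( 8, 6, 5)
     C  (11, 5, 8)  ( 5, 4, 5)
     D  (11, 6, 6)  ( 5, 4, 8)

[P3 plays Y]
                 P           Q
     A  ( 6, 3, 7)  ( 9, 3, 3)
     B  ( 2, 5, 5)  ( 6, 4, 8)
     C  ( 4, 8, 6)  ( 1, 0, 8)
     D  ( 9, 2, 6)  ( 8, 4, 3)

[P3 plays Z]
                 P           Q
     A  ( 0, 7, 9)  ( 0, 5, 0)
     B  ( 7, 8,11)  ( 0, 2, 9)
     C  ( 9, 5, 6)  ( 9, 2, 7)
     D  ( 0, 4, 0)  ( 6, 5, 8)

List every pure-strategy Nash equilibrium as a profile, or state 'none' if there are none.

NE set: (C,P,X), (D,P,X)

(A,P,X): not NE [P1→D gives 11>3; P3→Z gives 9>0]
(A,P,Y): not NE [P1→D gives 9>6; P3→Z gives 9>7]
(A,P,Z): not NE [P1→C gives 9>0]
(A,Q,X): not NE [P1→B gives 8>1; P2→P gives 3>2]
(A,Q,Y): not NE [P3→X gives 6>3]
(A,Q,Z): not NE [P1→C gives 9>0; P2→P gives 7>5; P3→X gives 6>0]
(B,P,X): not NE [P1→D gives 11>9; P3→Z gives 11>9]
(B,P,Y): not NE [P1→D gives 9>2; P3→Z gives 11>5]
(B,P,Z): not NE [P1→C gives 9>7]
(B,Q,X): not NE [P2→P gives 9>6; P3→Z gives 9>5]
(B,Q,Y): not NE [P1→A gives 9>6; P2→P gives 5>4; P3→Z gives 9>8]
(B,Q,Z): not NE [P1→C gives 9>0; P2→P gives 8>2]
(C,P,X): NE
(C,P,Y): not NE [P1→D gives 9>4; P3→X gives 8>6]
(C,P,Z): not NE [P3→X gives 8>6]
(C,Q,X): not NE [P1→B gives 8>5; P2→P gives 5>4; P3→Y gives 8>5]
(C,Q,Y): not NE [P1→A gives 9>1; P2→P gives 8>0]
(C,Q,Z): not NE [P2→P gives 5>2; P3→Y gives 8>7]
(D,P,X): NE
(D,P,Y): not NE [P2→Q gives 4>2]
(D,P,Z): not NE [P1→C gives 9>0; P2→Q gives 5>4; P3→Y gives 6>0]
(D,Q,X): not NE [P1→B gives 8>5; P2→P gives 6>4]
(D,Q,Y): not NE [P1→A gives 9>8; P3→Z gives 8>3]
(D,Q,Z): not NE [P1→C gives 9>6]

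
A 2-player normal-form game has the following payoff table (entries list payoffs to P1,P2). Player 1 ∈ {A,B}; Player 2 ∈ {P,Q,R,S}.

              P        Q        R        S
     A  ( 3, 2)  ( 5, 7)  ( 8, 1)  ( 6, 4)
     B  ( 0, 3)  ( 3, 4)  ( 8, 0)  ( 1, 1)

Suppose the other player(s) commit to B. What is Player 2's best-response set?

u_2(P vs B) = 3
u_2(Q vs B) = 4
u_2(R vs B) = 0
u_2(S vs B) = 1
max payoff 4 at {Q}

P2 best: {Q}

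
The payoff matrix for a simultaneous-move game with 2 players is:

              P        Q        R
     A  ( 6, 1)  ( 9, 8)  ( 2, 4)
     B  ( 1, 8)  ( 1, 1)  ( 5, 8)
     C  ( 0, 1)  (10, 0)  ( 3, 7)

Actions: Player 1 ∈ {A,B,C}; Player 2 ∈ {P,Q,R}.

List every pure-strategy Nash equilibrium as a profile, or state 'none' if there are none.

(A,P): not NE [P2→Q gives 8>1]
(A,Q): not NE [P1→C gives 10>9]
(A,R): not NE [P1→B gives 5>2; P2→Q gives 8>4]
(B,P): not NE [P1→A gives 6>1]
(B,Q): not NE [P1→C gives 10>1; P2→R gives 8>1]
(B,R): NE
(C,P): not NE [P1→A gives 6>0; P2→R gives 7>1]
(C,Q): not NE [P2→R gives 7>0]
(C,R): not NE [P1→B gives 5>3]

Nash profiles: (B,R)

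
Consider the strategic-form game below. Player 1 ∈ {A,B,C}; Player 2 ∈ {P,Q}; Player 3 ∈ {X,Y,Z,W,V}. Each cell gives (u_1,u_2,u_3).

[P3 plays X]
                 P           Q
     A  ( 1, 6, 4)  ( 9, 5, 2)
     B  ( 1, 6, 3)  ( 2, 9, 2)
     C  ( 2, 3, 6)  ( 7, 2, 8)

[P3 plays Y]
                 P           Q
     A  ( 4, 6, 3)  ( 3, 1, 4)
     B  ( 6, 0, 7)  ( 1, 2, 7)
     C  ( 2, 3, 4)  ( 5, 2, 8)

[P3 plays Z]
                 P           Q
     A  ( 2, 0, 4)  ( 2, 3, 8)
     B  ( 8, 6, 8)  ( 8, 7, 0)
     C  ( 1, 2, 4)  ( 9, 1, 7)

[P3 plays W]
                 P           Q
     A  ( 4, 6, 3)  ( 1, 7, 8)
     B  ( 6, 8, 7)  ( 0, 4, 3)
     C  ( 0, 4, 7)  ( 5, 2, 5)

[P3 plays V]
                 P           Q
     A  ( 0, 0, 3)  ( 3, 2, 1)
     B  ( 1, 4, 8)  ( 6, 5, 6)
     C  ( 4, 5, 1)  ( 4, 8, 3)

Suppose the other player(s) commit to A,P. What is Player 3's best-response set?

BR_3 = {X,Z}

u_3(X vs A,P) = 4
u_3(Y vs A,P) = 3
u_3(Z vs A,P) = 4
u_3(W vs A,P) = 3
u_3(V vs A,P) = 3
max payoff 4 at {X,Z}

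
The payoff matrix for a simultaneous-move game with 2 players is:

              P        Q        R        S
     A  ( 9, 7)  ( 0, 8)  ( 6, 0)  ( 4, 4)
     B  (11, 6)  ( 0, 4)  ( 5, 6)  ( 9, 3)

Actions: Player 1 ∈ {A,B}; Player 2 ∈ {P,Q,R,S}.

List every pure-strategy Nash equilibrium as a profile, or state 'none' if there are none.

(A,P): not NE [P1→B gives 11>9; P2→Q gives 8>7]
(A,Q): NE
(A,R): not NE [P2→Q gives 8>0]
(A,S): not NE [P1→B gives 9>4; P2→Q gives 8>4]
(B,P): NE
(B,Q): not NE [P2→R gives 6>4]
(B,R): not NE [P1→A gives 6>5]
(B,S): not NE [P2→R gives 6>3]

Nash profiles: (A,Q), (B,P)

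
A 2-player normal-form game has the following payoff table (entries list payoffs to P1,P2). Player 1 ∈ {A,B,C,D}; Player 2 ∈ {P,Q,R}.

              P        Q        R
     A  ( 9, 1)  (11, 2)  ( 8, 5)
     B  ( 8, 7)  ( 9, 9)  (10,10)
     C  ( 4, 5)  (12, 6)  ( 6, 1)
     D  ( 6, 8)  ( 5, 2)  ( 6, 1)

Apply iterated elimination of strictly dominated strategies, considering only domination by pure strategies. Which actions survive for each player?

Survivors P1:{A,B,C} P2:{Q,R}

P1 drop D (A beats it: P:9>6 Q:11>5 R:8>6)
P2 drop P (Q beats it: A:2>1 B:9>7 C:6>5)
P1→{A,B,C} P2→{Q,R}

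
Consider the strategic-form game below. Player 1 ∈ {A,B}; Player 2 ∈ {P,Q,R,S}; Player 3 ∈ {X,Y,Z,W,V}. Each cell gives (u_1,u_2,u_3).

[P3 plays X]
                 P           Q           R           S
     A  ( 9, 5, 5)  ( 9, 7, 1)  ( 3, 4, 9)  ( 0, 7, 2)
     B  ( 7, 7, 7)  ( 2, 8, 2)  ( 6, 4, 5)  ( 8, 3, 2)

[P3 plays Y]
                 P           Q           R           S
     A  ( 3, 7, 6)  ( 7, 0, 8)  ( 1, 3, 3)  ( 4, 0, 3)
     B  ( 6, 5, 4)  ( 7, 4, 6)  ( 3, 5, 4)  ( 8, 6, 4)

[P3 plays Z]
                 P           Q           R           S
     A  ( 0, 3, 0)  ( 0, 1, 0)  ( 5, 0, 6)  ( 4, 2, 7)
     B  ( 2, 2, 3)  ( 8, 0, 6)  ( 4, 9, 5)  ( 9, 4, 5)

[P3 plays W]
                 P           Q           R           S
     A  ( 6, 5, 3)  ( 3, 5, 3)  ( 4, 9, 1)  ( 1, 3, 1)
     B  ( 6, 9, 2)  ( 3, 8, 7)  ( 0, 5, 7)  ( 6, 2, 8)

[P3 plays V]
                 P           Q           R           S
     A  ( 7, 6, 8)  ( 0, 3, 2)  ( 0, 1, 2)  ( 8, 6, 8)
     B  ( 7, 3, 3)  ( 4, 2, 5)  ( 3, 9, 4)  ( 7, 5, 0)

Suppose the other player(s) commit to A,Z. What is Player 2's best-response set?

u_2(P vs A,Z) = 3
u_2(Q vs A,Z) = 1
u_2(R vs A,Z) = 0
u_2(S vs A,Z) = 2
max payoff 3 at {P}

P2 best: {P}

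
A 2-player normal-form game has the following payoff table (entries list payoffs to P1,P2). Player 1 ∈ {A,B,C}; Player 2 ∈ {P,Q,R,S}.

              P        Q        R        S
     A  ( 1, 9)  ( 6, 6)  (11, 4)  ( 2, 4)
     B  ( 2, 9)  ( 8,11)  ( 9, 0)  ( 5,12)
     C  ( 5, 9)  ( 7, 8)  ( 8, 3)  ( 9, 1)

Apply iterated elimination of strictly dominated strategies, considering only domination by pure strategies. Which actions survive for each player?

P2 drop R (P beats it: A:9>4 B:9>0 C:9>3)
P1 drop A (B beats it: P:2>1 Q:8>6 S:5>2)
P1→{B,C} P2→{P,Q,S}

IESDS → P1:{B,C} P2:{P,Q,S}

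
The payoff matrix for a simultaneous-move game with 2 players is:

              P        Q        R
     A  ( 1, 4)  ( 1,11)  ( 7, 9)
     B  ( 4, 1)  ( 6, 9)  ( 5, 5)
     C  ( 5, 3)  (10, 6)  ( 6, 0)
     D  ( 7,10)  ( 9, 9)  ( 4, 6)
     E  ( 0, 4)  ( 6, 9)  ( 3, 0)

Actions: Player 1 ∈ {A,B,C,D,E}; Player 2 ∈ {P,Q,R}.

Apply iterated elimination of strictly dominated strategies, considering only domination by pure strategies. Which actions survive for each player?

IESDS → P1:{C,D} P2:{P,Q}

P1 drop B (C beats it: P:5>4 Q:10>6 R:6>5)
P1 drop E (C beats it: P:5>0 Q:10>6 R:6>3)
P2 drop R (Q beats it: A:11>9 C:6>0 D:9>6)
P1 drop A (C beats it: P:5>1 Q:10>1)
P1→{C,D} P2→{P,Q}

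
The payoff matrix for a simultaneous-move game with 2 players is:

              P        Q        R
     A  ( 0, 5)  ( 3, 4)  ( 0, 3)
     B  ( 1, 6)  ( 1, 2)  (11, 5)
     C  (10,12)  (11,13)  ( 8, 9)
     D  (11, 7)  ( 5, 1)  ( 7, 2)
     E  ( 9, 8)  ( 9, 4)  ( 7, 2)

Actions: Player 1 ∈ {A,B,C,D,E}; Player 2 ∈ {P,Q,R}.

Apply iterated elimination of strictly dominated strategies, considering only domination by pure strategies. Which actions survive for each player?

P1 drop A (C beats it: P:10>0 Q:11>3 R:8>0)
P1 drop E (C beats it: P:10>9 Q:11>9 R:8>7)
P2 drop R (P beats it: B:6>5 C:12>9 D:7>2)
P1 drop B (C beats it: P:10>1 Q:11>1)
P1→{C,D} P2→{P,Q}

Survivors P1:{C,D} P2:{P,Q}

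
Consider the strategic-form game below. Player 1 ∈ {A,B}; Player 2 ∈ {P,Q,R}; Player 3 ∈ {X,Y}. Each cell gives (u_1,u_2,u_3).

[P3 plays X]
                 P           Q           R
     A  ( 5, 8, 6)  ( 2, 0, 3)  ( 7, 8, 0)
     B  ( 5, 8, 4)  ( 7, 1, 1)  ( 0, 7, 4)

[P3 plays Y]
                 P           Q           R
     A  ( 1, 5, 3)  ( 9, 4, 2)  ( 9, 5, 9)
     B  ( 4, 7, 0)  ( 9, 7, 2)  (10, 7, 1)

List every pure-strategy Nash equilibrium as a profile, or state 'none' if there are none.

NE set: (A,P,X), (B,P,X), (B,Q,Y)

(A,P,X): NE
(A,P,Y): not NE [P1→B gives 4>1; P3→X gives 6>3]
(A,Q,X): not NE [P1→B gives 7>2; P2→R gives 8>0]
(A,Q,Y): not NE [P2→R gives 5>4; P3→X gives 3>2]
(A,R,X): not NE [P3→Y gives 9>0]
(A,R,Y): not NE [P1→B gives 10>9]
(B,P,X): NE
(B,P,Y): not NE [P3→X gives 4>0]
(B,Q,X): not NE [P2→P gives 8>1; P3→Y gives 2>1]
(B,Q,Y): NE
(B,R,X): not NE [P1→A gives 7>0; P2→P gives 8>7]
(B,R,Y): not NE [P3→X gives 4>1]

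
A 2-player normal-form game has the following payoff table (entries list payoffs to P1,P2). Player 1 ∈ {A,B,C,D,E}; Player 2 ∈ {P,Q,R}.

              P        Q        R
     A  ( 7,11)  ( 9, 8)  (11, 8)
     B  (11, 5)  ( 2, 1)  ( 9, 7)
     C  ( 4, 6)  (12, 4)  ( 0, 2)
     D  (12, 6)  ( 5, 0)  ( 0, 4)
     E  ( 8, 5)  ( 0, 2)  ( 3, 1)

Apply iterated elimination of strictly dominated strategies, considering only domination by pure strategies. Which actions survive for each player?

Survivors P1:{A,B,D} P2:{P,R}

P1 drop E (B beats it: P:11>8 Q:2>0 R:9>3)
P2 drop Q (P beats it: A:11>8 B:5>1 C:6>4 D:6>0)
P1 drop C (A beats it: P:7>4 R:11>0)
P1→{A,B,D} P2→{P,R}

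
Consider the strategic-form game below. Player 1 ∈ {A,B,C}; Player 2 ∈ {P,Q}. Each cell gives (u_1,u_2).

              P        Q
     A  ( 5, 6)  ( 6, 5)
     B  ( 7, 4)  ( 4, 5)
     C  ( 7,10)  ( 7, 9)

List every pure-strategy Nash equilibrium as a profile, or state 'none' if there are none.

(A,P): not NE [P1→C gives 7>5]
(A,Q): not NE [P1→C gives 7>6; P2→P gives 6>5]
(B,P): not NE [P2→Q gives 5>4]
(B,Q): not NE [P1→C gives 7>4]
(C,P): NE
(C,Q): not NE [P2→P gives 10>9]

NE set: (C,P)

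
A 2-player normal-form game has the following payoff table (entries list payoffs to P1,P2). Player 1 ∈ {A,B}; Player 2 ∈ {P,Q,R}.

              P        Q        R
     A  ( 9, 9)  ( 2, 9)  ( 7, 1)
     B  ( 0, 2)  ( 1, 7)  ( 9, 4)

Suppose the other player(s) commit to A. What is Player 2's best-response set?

u_2(P vs A) = 9
u_2(Q vs A) = 9
u_2(R vs A) = 1
max payoff 9 at {P,Q}

argmax u_2 = {P,Q}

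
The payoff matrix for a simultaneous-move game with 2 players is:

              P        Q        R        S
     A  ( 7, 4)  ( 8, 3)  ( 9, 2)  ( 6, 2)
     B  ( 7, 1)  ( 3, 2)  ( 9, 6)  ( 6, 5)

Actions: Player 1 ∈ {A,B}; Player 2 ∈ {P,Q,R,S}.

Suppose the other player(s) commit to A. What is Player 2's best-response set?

BR_2 = {P}

u_2(P vs A) = 4
u_2(Q vs A) = 3
u_2(R vs A) = 2
u_2(S vs A) = 2
max payoff 4 at {P}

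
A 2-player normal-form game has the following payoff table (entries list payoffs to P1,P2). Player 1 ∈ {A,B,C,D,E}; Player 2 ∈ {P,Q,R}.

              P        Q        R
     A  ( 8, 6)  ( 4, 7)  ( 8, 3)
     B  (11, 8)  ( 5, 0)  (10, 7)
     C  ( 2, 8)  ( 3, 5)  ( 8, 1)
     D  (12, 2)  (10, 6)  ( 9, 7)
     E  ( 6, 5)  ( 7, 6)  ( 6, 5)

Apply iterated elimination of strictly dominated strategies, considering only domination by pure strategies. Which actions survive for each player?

P1 drop A (B beats it: P:11>8 Q:5>4 R:10>8)
P1 drop C (B beats it: P:11>2 Q:5>3 R:10>8)
P1 drop E (D beats it: P:12>6 Q:10>7 R:9>6)
P2 drop Q (R beats it: B:7>0 D:7>6)
P1→{B,D} P2→{P,R}

Survivors P1:{B,D} P2:{P,R}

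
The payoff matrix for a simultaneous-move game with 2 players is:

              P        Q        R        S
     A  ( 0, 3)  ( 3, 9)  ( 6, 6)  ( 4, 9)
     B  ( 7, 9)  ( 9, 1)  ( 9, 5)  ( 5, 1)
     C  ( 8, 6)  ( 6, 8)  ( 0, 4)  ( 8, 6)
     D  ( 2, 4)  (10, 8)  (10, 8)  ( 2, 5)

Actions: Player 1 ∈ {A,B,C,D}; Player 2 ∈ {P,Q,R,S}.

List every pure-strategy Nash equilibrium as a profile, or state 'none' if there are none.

(A,P): not NE [P1→C gives 8>0; P2→S gives 9>3]
(A,Q): not NE [P1→D gives 10>3]
(A,R): not NE [P1→D gives 10>6; P2→S gives 9>6]
(A,S): not NE [P1→C gives 8>4]
(B,P): not NE [P1→C gives 8>7]
(B,Q): not NE [P1→D gives 10>9; P2→P gives 9>1]
(B,R): not NE [P1→D gives 10>9; P2→P gives 9>5]
(B,S): not NE [P1→C gives 8>5; P2→P gives 9>1]
(C,P): not NE [P2→Q gives 8>6]
(C,Q): not NE [P1→D gives 10>6]
(C,R): not NE [P1→D gives 10>0; P2→Q gives 8>4]
(C,S): not NE [P2→Q gives 8>6]
(D,P): not NE [P1→C gives 8>2; P2→R gives 8>4]
(D,Q): NE
(D,R): NE
(D,S): not NE [P1→C gives 8>2; P2→R gives 8>5]

Nash profiles: (D,Q), (D,R)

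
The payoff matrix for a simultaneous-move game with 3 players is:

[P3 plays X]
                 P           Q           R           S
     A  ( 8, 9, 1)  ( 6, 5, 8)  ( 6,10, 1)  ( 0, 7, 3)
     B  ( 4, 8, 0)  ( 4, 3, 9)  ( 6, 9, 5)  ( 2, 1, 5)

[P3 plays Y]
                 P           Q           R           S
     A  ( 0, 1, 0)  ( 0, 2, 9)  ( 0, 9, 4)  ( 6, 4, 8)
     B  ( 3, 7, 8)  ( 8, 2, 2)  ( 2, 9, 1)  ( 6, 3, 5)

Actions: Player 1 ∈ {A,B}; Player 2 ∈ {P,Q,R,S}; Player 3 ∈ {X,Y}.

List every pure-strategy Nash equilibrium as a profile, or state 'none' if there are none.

Nash profiles: (B,R,X)

(A,P,X): not NE [P2→R gives 10>9]
(A,P,Y): not NE [P1→B gives 3>0; P2→R gives 9>1; P3→X gives 1>0]
(A,Q,X): not NE [P2→R gives 10>5; P3→Y gives 9>8]
(A,Q,Y): not NE [P1→B gives 8>0; P2→R gives 9>2]
(A,R,X): not NE [P3→Y gives 4>1]
(A,R,Y): not NE [P1→B gives 2>0]
(A,S,X): not NE [P1→B gives 2>0; P2→R gives 10>7; P3→Y gives 8>3]
(A,S,Y): not NE [P2→R gives 9>4]
(B,P,X): not NE [P1→A gives 8>4; P2→R gives 9>8; P3→Y gives 8>0]
(B,P,Y): not NE [P2→R gives 9>7]
(B,Q,X): not NE [P1→A gives 6>4; P2→R gives 9>3]
(B,Q,Y): not NE [P2→R gives 9>2; P3→X gives 9>2]
(B,R,X): NE
(B,R,Y): not NE [P3→X gives 5>1]
(B,S,X): not NE [P2→R gives 9>1]
(B,S,Y): not NE [P2→R gives 9>3]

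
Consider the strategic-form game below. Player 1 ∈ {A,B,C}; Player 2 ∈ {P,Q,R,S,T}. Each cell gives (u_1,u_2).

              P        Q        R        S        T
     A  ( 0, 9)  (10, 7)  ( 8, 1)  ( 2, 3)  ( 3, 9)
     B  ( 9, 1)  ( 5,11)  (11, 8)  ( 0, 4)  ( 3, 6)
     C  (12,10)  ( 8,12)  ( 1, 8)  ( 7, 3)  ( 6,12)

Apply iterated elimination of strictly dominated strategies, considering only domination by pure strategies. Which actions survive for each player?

P2 drop R (Q beats it: A:7>1 B:11>8 C:12>8)
P1 drop B (C beats it: P:12>9 Q:8>5 S:7>0 T:6>3)
P2 drop S (P beats it: A:9>3 C:10>3)
P1→{A,C} P2→{P,Q,T}

Survivors P1:{A,C} P2:{P,Q,T}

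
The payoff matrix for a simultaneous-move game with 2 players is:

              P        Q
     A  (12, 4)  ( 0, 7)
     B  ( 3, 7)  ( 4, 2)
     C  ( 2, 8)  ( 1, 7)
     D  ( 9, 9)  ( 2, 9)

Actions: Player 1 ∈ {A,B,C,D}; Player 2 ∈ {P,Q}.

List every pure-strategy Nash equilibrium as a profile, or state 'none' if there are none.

PSNE: ∅

(A,P): not NE [P2→Q gives 7>4]
(A,Q): not NE [P1→B gives 4>0]
(B,P): not NE [P1→A gives 12>3]
(B,Q): not NE [P2→P gives 7>2]
(C,P): not NE [P1→A gives 12>2]
(C,Q): not NE [P1→B gives 4>1; P2→P gives 8>7]
(D,P): not NE [P1→A gives 12>9]
(D,Q): not NE [P1→B gives 4>2]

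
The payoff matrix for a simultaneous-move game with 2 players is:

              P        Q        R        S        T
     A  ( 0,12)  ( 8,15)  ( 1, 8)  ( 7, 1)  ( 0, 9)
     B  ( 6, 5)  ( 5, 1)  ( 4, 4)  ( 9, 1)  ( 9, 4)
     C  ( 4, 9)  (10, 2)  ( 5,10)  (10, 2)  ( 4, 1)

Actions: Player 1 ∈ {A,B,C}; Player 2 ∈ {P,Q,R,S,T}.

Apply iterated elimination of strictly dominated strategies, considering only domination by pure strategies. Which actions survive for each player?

IESDS → P1:{B,C} P2:{P,R}

P1 drop A (C beats it: P:4>0 Q:10>8 R:5>1 S:10>7 T:4>0)
P2 drop Q (P beats it: B:5>1 C:9>2)
P2 drop S (P beats it: B:5>1 C:9>2)
P2 drop T (P beats it: B:5>4 C:9>1)
P1→{B,C} P2→{P,R}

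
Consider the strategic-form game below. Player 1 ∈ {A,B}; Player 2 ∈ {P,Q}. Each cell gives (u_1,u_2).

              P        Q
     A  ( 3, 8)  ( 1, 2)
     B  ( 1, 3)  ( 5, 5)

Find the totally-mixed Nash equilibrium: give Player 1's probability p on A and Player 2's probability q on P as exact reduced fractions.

P1 indiff ⇒ q·3+(1-q)·1 = q·1+(1-q)·5 ⇒ q(2) = (1-q)(4) ⇒ q = 2/3
P2 indiff ⇒ p·8+(1-p)·3 = p·2+(1-p)·5 ⇒ p(6) = (1-p)(2) ⇒ p = 1/4

(p,q) = (1/4, 2/3)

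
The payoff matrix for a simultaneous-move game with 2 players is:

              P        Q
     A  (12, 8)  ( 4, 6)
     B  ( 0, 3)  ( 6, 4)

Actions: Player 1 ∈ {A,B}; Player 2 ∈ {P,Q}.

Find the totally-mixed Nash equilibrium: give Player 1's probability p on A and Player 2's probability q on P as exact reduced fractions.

P1 indiff ⇒ q·12+(1-q)·4 = q·0+(1-q)·6 ⇒ q(12) = (1-q)(2) ⇒ q = 1/7
P2 indiff ⇒ p·8+(1-p)·3 = p·6+(1-p)·4 ⇒ p(2) = (1-p)(1) ⇒ p = 1/3

p=1/3, q=1/7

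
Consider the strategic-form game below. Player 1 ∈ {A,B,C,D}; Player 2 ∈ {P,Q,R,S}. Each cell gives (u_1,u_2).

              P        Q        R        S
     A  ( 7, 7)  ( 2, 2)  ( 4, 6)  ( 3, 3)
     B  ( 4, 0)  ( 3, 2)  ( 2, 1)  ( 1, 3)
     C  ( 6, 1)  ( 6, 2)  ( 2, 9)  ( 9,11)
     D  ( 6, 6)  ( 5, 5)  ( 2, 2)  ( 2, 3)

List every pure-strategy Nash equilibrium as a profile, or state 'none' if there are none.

(A,P): NE
(A,Q): not NE [P1→C gives 6>2; P2→P gives 7>2]
(A,R): not NE [P2→P gives 7>6]
(A,S): not NE [P1→C gives 9>3; P2→P gives 7>3]
(B,P): not NE [P1→A gives 7>4; P2→S gives 3>0]
(B,Q): not NE [P1→C gives 6>3; P2→S gives 3>2]
(B,R): not NE [P1→A gives 4>2; P2→S gives 3>1]
(B,S): not NE [P1→C gives 9>1]
(C,P): not NE [P1→A gives 7>6; P2→S gives 11>1]
(C,Q): not NE [P2→S gives 11>2]
(C,R): not NE [P1→A gives 4>2; P2→S gives 11>9]
(C,S): NE
(D,P): not NE [P1→A gives 7>6]
(D,Q): not NE [P1→C gives 6>5; P2→P gives 6>5]
(D,R): not NE [P1→A gives 4>2; P2→P gives 6>2]
(D,S): not NE [P1→C gives 9>2; P2→P gives 6>3]

PSNE = {(A,P), (C,S)}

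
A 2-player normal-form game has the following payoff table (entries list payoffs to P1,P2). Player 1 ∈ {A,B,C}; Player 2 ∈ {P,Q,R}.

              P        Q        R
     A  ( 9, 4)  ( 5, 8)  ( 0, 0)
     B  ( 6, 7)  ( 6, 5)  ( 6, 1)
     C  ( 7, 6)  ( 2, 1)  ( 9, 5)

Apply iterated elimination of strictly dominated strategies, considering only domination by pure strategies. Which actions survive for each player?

Survivors P1:{A,B} P2:{P,Q}

P2 drop R (P beats it: A:4>0 B:7>1 C:6>5)
P1 drop C (A beats it: P:9>7 Q:5>2)
P1→{A,B} P2→{P,Q}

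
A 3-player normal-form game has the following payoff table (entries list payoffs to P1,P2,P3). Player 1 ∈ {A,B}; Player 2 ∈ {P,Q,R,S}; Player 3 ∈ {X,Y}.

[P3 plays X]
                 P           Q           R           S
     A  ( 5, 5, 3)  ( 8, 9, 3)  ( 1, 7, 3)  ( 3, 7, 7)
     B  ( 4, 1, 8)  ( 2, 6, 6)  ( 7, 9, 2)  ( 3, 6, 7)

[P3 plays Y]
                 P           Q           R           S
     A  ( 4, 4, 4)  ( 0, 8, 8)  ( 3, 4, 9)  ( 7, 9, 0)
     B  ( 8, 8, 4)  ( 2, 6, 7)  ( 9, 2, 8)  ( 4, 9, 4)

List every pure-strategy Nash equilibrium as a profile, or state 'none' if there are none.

No pure NE.

(A,P,X): not NE [P2→Q gives 9>5; P3→Y gives 4>3]
(A,P,Y): not NE [P1→B gives 8>4; P2→S gives 9>4]
(A,Q,X): not NE [P3→Y gives 8>3]
(A,Q,Y): not NE [P1→B gives 2>0; P2→S gives 9>8]
(A,R,X): not NE [P1→B gives 7>1; P2→Q gives 9>7; P3→Y gives 9>3]
(A,R,Y): not NE [P1→B gives 9>3; P2→S gives 9>4]
(A,S,X): not NE [P2→Q gives 9>7]
(A,S,Y): not NE [P3→X gives 7>0]
(B,P,X): not NE [P1→A gives 5>4; P2→R gives 9>1]
(B,P,Y): not NE [P2→S gives 9>8; P3→X gives 8>4]
(B,Q,X): not NE [P1→A gives 8>2; P2→R gives 9>6; P3→Y gives 7>6]
(B,Q,Y): not NE [P2→S gives 9>6]
(B,R,X): not NE [P3→Y gives 8>2]
(B,R,Y): not NE [P2→S gives 9>2]
(B,S,X): not NE [P2→R gives 9>6]
(B,S,Y): not NE [P1→A gives 7>4; P3→X gives 7>4]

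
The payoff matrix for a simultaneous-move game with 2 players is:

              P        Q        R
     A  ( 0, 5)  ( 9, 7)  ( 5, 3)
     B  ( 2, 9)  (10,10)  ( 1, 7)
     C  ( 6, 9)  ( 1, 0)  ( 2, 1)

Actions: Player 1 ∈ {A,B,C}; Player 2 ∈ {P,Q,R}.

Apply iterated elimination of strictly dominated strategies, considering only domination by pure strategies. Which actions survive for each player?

IESDS → P1:{B,C} P2:{P,Q}

P2 drop R (P beats it: A:5>3 B:9>7 C:9>1)
P1 drop A (B beats it: P:2>0 Q:10>9)
P1→{B,C} P2→{P,Q}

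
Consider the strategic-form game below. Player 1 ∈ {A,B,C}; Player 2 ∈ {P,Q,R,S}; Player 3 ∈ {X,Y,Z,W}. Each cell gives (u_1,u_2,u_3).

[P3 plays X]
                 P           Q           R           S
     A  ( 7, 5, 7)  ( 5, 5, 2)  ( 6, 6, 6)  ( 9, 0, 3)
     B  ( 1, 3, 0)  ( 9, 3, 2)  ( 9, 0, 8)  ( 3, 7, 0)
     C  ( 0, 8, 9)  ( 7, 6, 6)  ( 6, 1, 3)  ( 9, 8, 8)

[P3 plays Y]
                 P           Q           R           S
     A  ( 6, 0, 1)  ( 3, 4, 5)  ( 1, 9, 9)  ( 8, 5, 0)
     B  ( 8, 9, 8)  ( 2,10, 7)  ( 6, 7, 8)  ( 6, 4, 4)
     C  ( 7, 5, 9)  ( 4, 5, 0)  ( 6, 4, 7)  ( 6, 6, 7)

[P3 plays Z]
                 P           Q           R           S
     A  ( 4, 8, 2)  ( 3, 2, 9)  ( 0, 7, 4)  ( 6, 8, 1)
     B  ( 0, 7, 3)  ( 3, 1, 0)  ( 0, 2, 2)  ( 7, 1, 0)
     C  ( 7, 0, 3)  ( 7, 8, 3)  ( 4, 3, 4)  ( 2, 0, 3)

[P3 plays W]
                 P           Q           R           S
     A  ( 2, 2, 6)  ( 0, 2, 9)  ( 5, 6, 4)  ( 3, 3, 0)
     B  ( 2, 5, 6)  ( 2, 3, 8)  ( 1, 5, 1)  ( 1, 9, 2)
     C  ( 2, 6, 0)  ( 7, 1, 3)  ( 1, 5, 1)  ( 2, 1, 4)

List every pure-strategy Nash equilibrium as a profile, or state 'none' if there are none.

Nash profiles: (C,S,X)

(A,P,X): not NE [P2→R gives 6>5]
(A,P,Y): not NE [P1→B gives 8>6; P2→R gives 9>0; P3→X gives 7>1]
(A,P,Z): not NE [P1→C gives 7>4; P3→X gives 7>2]
(A,P,W): not NE [P2→R gives 6>2; P3→X gives 7>6]
(A,Q,X): not NE [P1→B gives 9>5; P2→R gives 6>5; P3→W gives 9>2]
(A,Q,Y): not NE [P1→C gives 4>3; P2→R gives 9>4; P3→W gives 9>5]
(A,Q,Z): not NE [P1→C gives 7>3; P2→S gives 8>2]
(A,Q,W): not NE [P1→C gives 7>0; P2→R gives 6>2]
(A,R,X): not NE [P1→B gives 9>6; P3→Y gives 9>6]
(A,R,Y): not NE [P1→C gives 6>1]
(A,R,Z): not NE [P1→C gives 4>0; P2→S gives 8>7; P3→Y gives 9>4]
(A,R,W): not NE [P3→Y gives 9>4]
(A,S,X): not NE [P2→R gives 6>0]
(A,S,Y): not NE [P2→R gives 9>5; P3→X gives 3>0]
(A,S,Z): not NE [P1→B gives 7>6; P3→X gives 3>1]
(A,S,W): not NE [P2→R gives 6>3; P3→X gives 3>0]
(B,P,X): not NE [P1→A gives 7>1; P2→S gives 7>3; P3→Y gives 8>0]
(B,P,Y): not NE [P2→Q gives 10>9]
(B,P,Z): not NE [P1→C gives 7>0; P3→Y gives 8>3]
(B,P,W): not NE [P2→S gives 9>5; P3→Y gives 8>6]
(B,Q,X): not NE [P2→S gives 7>3; P3→W gives 8>2]
(B,Q,Y): not NE [P1→C gives 4>2; P3→W gives 8>7]
(B,Q,Z): not NE [P1→C gives 7>3; P2→P gives 7>1; P3→W gives 8>0]
(B,Q,W): not NE [P1→C gives 7>2; P2→S gives 9>3]
(B,R,X): not NE [P2→S gives 7>0]
(B,R,Y): not NE [P2→Q gives 10>7]
(B,R,Z): not NE [P1→C gives 4>0; P2→P gives 7>2; P3→Y gives 8>2]
(B,R,W): not NE [P1→A gives 5>1; P2→S gives 9>5; P3→Y gives 8>1]
(B,S,X): not NE [P1→C gives 9>3; P3→Y gives 4>0]
(B,S,Y): not NE [P1→A gives 8>6; P2→Q gives 10>4]
(B,S,Z): not NE [P2→P gives 7>1; P3→Y gives 4>0]
(B,S,W): not NE [P1→A gives 3>1; P3→Y gives 4>2]
(C,P,X): not NE [P1→A gives 7>0]
(C,P,Y): not NE [P1→B gives 8>7; P2→S gives 6>5]
(C,P,Z): not NE [P2→Q gives 8>0; P3→Y gives 9>3]
(C,P,W): not NE [P3→Y gives 9>0]
(C,Q,X): not NE [P1→B gives 9>7; P2→S gives 8>6]
(C,Q,Y): not NE [P2→S gives 6>5; P3→X gives 6>0]
(C,Q,Z): not NE [P3→X gives 6>3]
(C,Q,W): not NE [P2→P gives 6>1; P3→X gives 6>3]
(C,R,X): not NE [P1→B gives 9>6; P2→S gives 8>1; P3→Y gives 7>3]
(C,R,Y): not NE [P2→S gives 6>4]
(C,R,Z): not NE [P2→Q gives 8>3; P3→Y gives 7>4]
(C,R,W): not NE [P1→A gives 5>1; P2→P gives 6>5; P3→Y gives 7>1]
(C,S,X): NE
(C,S,Y): not NE [P1→A gives 8>6; P3→X gives 8>7]
(C,S,Z): not NE [P1→B gives 7>2; P2→Q gives 8>0; P3→X gives 8>3]
(C,S,W): not NE [P1→A gives 3>2; P2→P gives 6>1; P3→X gives 8>4]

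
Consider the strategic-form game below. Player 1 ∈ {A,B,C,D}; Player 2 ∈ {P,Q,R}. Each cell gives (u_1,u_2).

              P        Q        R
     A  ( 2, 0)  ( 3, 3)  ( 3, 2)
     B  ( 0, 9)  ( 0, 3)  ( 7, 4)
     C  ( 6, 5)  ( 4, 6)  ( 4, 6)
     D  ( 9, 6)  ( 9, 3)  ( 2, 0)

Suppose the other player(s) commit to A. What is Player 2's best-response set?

u_2(P vs A) = 0
u_2(Q vs A) = 3
u_2(R vs A) = 2
max payoff 3 at {Q}

argmax u_2 = {Q}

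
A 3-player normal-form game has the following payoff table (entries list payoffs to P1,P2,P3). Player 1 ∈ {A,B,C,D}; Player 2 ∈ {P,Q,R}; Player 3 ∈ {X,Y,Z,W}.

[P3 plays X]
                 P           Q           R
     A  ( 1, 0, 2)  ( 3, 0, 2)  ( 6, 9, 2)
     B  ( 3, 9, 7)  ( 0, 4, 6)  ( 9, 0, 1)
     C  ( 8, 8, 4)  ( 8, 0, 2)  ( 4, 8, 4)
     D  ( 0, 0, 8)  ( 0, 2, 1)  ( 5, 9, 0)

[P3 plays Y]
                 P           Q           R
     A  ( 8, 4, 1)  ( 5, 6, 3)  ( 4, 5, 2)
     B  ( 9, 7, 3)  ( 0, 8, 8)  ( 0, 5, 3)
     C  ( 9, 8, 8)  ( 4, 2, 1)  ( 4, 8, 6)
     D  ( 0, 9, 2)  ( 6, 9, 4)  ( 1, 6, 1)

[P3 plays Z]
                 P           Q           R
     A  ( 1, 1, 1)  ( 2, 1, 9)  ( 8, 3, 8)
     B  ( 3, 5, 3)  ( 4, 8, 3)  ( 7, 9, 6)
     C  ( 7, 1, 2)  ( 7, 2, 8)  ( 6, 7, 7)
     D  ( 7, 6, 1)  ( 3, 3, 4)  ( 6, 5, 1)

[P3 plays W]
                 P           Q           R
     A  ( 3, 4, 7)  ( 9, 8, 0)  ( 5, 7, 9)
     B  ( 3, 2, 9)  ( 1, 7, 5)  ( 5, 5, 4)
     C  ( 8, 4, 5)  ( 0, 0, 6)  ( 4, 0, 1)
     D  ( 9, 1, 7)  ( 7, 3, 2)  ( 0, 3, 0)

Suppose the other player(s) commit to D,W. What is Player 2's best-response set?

u_2(P vs D,W) = 1
u_2(Q vs D,W) = 3
u_2(R vs D,W) = 3
max payoff 3 at {Q,R}

P2 best: {Q,R}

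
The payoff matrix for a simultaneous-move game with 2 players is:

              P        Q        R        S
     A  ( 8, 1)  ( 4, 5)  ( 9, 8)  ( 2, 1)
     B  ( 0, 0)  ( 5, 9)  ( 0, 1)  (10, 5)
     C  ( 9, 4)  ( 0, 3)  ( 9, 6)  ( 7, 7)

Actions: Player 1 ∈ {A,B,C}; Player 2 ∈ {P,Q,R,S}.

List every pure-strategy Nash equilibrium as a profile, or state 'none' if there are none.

(A,P): not NE [P1→C gives 9>8; P2→R gives 8>1]
(A,Q): not NE [P1→B gives 5>4; P2→R gives 8>5]
(A,R): NE
(A,S): not NE [P1→B gives 10>2; P2→R gives 8>1]
(B,P): not NE [P1→C gives 9>0; P2→Q gives 9>0]
(B,Q): NE
(B,R): not NE [P1→C gives 9>0; P2→Q gives 9>1]
(B,S): not NE [P2→Q gives 9>5]
(C,P): not NE [P2→S gives 7>4]
(C,Q): not NE [P1→B gives 5>0; P2→S gives 7>3]
(C,R): not NE [P2→S gives 7>6]
(C,S): not NE [P1→B gives 10>7]

PSNE = {(A,R), (B,Q)}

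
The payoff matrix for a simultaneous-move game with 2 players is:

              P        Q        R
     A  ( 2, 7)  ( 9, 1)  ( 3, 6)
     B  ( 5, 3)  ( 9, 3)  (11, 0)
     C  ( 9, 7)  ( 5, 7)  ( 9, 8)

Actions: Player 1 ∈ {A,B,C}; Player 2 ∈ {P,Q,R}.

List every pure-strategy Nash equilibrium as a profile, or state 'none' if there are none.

(A,P): not NE [P1→C gives 9>2]
(A,Q): not NE [P2→P gives 7>1]
(A,R): not NE [P1→B gives 11>3; P2→P gives 7>6]
(B,P): not NE [P1→C gives 9>5]
(B,Q): NE
(B,R): not NE [P2→Q gives 3>0]
(C,P): not NE [P2→R gives 8>7]
(C,Q): not NE [P1→B gives 9>5; P2→R gives 8>7]
(C,R): not NE [P1→B gives 11>9]

Nash profiles: (B,Q)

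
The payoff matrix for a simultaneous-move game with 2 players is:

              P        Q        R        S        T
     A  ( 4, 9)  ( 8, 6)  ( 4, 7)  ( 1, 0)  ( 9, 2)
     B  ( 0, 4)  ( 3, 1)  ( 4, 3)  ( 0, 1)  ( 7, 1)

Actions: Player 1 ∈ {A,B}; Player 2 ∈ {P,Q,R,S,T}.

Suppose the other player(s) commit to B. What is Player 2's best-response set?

u_2(P vs B) = 4
u_2(Q vs B) = 1
u_2(R vs B) = 3
u_2(S vs B) = 1
u_2(T vs B) = 1
max payoff 4 at {P}

BR_2 = {P}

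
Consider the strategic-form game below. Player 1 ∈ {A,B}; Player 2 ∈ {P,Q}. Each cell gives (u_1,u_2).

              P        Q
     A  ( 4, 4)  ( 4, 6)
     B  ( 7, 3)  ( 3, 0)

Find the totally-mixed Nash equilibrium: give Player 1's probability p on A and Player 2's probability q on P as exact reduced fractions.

(p,q) = (3/5, 1/4)

P1 indiff ⇒ q·4+(1-q)·4 = q·7+(1-q)·3 ⇒ q(-3) = (1-q)(-1) ⇒ q = 1/4
P2 indiff ⇒ p·4+(1-p)·3 = p·6+(1-p)·0 ⇒ p(-2) = (1-p)(-3) ⇒ p = 3/5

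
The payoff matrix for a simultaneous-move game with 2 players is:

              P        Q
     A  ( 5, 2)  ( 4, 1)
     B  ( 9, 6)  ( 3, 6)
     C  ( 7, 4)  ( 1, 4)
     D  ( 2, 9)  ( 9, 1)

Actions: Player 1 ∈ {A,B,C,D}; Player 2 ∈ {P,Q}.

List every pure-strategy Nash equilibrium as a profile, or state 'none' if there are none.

(A,P): not NE [P1→B gives 9>5]
(A,Q): not NE [P1→D gives 9>4; P2→P gives 2>1]
(B,P): NE
(B,Q): not NE [P1→D gives 9>3]
(C,P): not NE [P1→B gives 9>7]
(C,Q): not NE [P1→D gives 9>1]
(D,P): not NE [P1→B gives 9>2]
(D,Q): not NE [P2→P gives 9>1]

NE set: (B,P)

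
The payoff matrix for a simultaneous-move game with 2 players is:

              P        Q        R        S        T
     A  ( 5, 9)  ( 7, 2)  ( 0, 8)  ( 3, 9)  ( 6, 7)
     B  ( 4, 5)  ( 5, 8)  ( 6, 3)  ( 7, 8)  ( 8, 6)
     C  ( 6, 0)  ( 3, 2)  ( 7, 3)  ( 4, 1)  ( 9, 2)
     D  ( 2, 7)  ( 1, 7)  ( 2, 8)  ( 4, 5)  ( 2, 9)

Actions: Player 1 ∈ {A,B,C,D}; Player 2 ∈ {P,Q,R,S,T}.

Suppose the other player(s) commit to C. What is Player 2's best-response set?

P2 best: {R}

u_2(P vs C) = 0
u_2(Q vs C) = 2
u_2(R vs C) = 3
u_2(S vs C) = 1
u_2(T vs C) = 2
max payoff 3 at {R}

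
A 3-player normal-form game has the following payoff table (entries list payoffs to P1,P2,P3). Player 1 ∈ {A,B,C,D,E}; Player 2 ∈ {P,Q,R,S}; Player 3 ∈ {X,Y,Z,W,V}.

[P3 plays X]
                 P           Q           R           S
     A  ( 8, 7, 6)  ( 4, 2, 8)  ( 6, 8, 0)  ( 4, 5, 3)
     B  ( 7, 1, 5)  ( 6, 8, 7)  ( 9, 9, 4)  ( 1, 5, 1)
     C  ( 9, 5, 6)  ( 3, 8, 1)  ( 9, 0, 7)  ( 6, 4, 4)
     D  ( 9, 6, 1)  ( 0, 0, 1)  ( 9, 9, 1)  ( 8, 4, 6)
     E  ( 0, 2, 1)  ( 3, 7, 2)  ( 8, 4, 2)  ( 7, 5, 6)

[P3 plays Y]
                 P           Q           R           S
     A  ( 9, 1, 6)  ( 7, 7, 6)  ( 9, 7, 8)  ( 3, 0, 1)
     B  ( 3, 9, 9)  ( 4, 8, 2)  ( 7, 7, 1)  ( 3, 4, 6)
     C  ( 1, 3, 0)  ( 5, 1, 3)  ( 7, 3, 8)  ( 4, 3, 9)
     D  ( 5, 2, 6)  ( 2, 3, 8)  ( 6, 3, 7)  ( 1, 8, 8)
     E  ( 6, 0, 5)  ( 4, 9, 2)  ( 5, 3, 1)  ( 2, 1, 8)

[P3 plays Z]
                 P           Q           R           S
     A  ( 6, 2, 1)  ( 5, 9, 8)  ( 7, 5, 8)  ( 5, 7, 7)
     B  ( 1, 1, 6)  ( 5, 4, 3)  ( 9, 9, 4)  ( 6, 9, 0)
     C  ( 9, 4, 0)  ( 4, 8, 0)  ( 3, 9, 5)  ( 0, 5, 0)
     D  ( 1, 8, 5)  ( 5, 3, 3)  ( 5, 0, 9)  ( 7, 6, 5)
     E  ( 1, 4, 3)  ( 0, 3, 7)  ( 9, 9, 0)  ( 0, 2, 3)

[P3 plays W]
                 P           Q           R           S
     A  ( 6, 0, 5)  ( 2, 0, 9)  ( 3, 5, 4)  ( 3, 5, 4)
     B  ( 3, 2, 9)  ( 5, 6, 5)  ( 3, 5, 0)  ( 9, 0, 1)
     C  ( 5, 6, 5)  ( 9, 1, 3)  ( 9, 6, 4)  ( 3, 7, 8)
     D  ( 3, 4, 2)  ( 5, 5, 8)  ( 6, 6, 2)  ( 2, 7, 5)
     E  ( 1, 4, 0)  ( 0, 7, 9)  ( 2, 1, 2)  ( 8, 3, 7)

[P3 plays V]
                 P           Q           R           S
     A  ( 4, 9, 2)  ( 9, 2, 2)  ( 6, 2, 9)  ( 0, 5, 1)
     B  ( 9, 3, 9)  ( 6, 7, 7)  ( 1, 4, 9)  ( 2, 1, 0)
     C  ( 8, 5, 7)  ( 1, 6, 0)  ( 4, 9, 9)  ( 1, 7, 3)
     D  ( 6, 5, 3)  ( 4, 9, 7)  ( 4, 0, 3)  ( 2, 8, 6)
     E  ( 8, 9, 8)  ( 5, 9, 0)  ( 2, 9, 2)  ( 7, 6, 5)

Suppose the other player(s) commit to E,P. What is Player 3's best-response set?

u_3(X vs E,P) = 1
u_3(Y vs E,P) = 5
u_3(Z vs E,P) = 3
u_3(W vs E,P) = 0
u_3(V vs E,P) = 8
max payoff 8 at {V}

argmax u_3 = {V}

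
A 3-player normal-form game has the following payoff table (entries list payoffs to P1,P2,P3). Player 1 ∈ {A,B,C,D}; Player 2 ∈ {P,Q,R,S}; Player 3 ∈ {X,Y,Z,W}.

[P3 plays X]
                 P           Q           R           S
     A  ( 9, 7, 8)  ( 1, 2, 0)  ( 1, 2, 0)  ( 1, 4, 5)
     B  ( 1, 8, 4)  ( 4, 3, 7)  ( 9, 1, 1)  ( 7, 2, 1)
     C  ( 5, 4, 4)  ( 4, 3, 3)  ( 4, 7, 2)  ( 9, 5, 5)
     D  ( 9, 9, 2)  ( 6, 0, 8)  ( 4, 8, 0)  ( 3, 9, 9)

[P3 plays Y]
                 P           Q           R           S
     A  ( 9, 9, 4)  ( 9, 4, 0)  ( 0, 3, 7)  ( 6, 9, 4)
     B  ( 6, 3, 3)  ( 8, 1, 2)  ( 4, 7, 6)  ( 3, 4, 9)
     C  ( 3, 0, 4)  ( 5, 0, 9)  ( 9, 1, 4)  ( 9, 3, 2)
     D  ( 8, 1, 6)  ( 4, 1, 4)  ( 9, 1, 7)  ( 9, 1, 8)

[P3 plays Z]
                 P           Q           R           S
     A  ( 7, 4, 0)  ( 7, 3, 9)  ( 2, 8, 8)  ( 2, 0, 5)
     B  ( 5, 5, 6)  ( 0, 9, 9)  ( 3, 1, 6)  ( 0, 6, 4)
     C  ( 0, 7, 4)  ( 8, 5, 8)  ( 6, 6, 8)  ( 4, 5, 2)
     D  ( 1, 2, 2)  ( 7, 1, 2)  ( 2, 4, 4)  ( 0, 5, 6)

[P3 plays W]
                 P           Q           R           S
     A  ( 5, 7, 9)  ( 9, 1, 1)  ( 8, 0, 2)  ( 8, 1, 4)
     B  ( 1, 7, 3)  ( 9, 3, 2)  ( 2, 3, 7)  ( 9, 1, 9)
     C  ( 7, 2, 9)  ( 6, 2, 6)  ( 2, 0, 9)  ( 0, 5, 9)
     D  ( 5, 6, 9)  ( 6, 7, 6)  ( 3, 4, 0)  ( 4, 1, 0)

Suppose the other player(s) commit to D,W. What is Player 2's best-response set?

u_2(P vs D,W) = 6
u_2(Q vs D,W) = 7
u_2(R vs D,W) = 4
u_2(S vs D,W) = 1
max payoff 7 at {Q}

P2 best: {Q}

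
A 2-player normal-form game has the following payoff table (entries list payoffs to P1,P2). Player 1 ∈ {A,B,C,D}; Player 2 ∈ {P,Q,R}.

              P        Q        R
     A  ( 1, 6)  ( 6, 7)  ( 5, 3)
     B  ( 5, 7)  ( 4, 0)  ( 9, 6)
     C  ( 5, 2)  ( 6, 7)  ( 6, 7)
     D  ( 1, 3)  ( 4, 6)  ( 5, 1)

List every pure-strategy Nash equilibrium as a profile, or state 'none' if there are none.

PSNE = {(A,Q), (B,P), (C,Q)}

(A,P): not NE [P1→C gives 5>1; P2→Q gives 7>6]
(A,Q): NE
(A,R): not NE [P1→B gives 9>5; P2→Q gives 7>3]
(B,P): NE
(B,Q): not NE [P1→C gives 6>4; P2→P gives 7>0]
(B,R): not NE [P2→P gives 7>6]
(C,P): not NE [P2→R gives 7>2]
(C,Q): NE
(C,R): not NE [P1→B gives 9>6]
(D,P): not NE [P1→C gives 5>1; P2→Q gives 6>3]
(D,Q): not NE [P1→C gives 6>4]
(D,R): not NE [P1→B gives 9>5; P2→Q gives 6>1]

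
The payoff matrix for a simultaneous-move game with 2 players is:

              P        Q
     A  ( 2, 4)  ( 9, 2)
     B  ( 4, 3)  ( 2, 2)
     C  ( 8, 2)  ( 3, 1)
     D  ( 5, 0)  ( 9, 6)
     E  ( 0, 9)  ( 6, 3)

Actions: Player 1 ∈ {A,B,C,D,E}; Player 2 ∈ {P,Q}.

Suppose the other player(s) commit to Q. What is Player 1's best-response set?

P1 best: {A,D}

u_1(A vs Q) = 9
u_1(B vs Q) = 2
u_1(C vs Q) = 3
u_1(D vs Q) = 9
u_1(E vs Q) = 6
max payoff 9 at {A,D}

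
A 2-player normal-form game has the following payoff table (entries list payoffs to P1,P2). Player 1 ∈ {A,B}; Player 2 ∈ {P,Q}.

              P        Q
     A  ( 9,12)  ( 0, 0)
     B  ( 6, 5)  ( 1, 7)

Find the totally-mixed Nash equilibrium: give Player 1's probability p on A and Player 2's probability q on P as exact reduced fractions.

P1 indiff ⇒ q·9+(1-q)·0 = q·6+(1-q)·1 ⇒ q(3) = (1-q)(1) ⇒ q = 1/4
P2 indiff ⇒ p·12+(1-p)·5 = p·0+(1-p)·7 ⇒ p(12) = (1-p)(2) ⇒ p = 1/7

(p,q) = (1/7, 1/4)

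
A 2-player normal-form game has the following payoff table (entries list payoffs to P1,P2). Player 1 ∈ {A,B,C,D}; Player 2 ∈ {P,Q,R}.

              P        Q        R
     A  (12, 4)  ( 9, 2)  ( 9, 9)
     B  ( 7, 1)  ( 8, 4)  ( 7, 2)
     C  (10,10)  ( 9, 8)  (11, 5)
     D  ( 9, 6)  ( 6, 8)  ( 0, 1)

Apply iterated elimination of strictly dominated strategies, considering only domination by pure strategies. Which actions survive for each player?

P1 drop B (A beats it: P:12>7 Q:9>8 R:9>7)
P1 drop D (A beats it: P:12>9 Q:9>6 R:9>0)
P2 drop Q (P beats it: A:4>2 C:10>8)
P1→{A,C} P2→{P,R}

Remaining: P1:{A,C} P2:{P,R}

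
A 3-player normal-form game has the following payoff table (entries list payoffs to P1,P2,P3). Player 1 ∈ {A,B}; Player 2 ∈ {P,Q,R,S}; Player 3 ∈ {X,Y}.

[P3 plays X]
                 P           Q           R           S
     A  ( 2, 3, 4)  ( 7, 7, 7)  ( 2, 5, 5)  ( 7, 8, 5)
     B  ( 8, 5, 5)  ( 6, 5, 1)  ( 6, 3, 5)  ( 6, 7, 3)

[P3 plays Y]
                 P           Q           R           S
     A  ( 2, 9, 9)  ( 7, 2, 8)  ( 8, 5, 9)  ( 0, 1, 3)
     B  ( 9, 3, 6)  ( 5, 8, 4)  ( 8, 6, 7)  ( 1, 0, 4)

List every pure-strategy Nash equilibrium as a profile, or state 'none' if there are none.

NE set: (A,S,X)

(A,P,X): not NE [P1→B gives 8>2; P2→S gives 8>3; P3→Y gives 9>4]
(A,P,Y): not NE [P1→B gives 9>2]
(A,Q,X): not NE [P2→S gives 8>7; P3→Y gives 8>7]
(A,Q,Y): not NE [P2→P gives 9>2]
(A,R,X): not NE [P1→B gives 6>2; P2→S gives 8>5; P3→Y gives 9>5]
(A,R,Y): not NE [P2→P gives 9>5]
(A,S,X): NE
(A,S,Y): not NE [P1→B gives 1>0; P2→P gives 9>1; P3→X gives 5>3]
(B,P,X): not NE [P2→S gives 7>5; P3→Y gives 6>5]
(B,P,Y): not NE [P2→Q gives 8>3]
(B,Q,X): not NE [P1→A gives 7>6; P2→S gives 7>5; P3→Y gives 4>1]
(B,Q,Y): not NE [P1→A gives 7>5]
(B,R,X): not NE [P2→S gives 7>3; P3→Y gives 7>5]
(B,R,Y): not NE [P2→Q gives 8>6]
(B,S,X): not NE [P1→A gives 7>6; P3→Y gives 4>3]
(B,S,Y): not NE [P2→Q gives 8>0]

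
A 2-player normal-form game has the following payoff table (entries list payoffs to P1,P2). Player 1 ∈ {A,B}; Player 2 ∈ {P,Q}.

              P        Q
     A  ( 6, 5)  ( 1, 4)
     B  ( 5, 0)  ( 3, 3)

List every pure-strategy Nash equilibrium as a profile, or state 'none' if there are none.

(A,P): NE
(A,Q): not NE [P1→B gives 3>1; P2→P gives 5>4]
(B,P): not NE [P1→A gives 6>5; P2→Q gives 3>0]
(B,Q): NE

PSNE = {(A,P), (B,Q)}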